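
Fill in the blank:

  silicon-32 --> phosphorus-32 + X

Conserve mass number: 32 = 32 + A, so A = 0.
Conserve atomic number: 14 = 15 + Z, so Z = -1.
A = 0 and Z = -1 is e⁻ — a beta-minus particle.

beta-minus particle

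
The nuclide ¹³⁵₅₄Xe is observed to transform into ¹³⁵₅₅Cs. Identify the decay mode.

beta-minus decay

ΔA = 135 − 135 = 0; ΔZ = 55 − 54 = +1.
A is unchanged and Z rises by 1 — a neutron has become a proton (β⁻ decay).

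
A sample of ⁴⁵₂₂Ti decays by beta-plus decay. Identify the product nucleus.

Sc-45

Beta-plus decay: mass number changes by +0, atomic number by -1.
A: 45 = 45; Z: 22 − 1 = 21.
Z = 21 is scandium, so the daughter is ⁴⁵₂₁Sc.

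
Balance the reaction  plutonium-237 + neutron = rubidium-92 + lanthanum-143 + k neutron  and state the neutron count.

Conserve mass number: 238 = 92 + 143 + k, so k = 238 − 235 = 3.
Check atomic number: 94 = 37 + 57 + 0 = 94. ✓

3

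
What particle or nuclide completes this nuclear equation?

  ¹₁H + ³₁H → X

He-4

Conserve mass number: 1 + 3 = A, so A = 4.
Conserve atomic number: 1 + 1 = Z, so Z = 2.
A = 4 and Z = 2 is ⁴₂He — an alpha particle.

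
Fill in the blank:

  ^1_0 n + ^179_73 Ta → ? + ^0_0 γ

Ta-180

Conserve mass number: 1 + 179 = A + 0, so A = 180.
Conserve atomic number: 0 + 73 = Z + 0, so Z = 73.
Z = 73 is tantalum, so the species is ^180_73 Ta.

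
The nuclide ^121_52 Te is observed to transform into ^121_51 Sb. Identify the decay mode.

beta-plus decay or electron capture

ΔA = 121 − 121 = 0; ΔZ = 51 − 52 = -1.
A is unchanged and Z drops by 1 — a proton has become a neutron (β⁺ emission or electron capture).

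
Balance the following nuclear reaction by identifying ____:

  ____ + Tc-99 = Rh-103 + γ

alpha particle

Conserve mass number: A + 99 = 103 + 0, so A = 4.
Conserve atomic number: Z + 43 = 45 + 0, so Z = 2.
A = 4 and Z = 2 is He-4 — an alpha particle.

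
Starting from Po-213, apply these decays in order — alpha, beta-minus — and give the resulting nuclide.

Start: (A, Z) = (213, 84).
After α: (209, 82).
After β⁻: (209, 83).
Z = 83 is bismuth.

Bi-209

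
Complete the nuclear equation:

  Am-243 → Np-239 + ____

Conserve mass number: 243 = 239 + A, so A = 4.
Conserve atomic number: 95 = 93 + Z, so Z = 2.
A = 4 and Z = 2 is He-4 — an alpha particle.

alpha particle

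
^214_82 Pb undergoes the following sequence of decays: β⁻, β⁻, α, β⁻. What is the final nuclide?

Bi-210

Start: (A, Z) = (214, 82).
After β⁻: (214, 83).
After β⁻: (214, 84).
After α: (210, 82).
After β⁻: (210, 83).
Z = 83 is bismuth.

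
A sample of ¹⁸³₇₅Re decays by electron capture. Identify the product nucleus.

Electron capture: mass number changes by +0, atomic number by -1.
A: 183 = 183; Z: 75 − 1 = 74.
Z = 74 is tungsten, so the daughter is ¹⁸³₇₄W.

W-183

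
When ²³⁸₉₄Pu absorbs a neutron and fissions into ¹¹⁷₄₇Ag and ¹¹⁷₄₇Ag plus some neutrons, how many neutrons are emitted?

5

Conserve mass number: 239 = 117 + 117 + k, so k = 239 − 234 = 5.
Check atomic number: 94 = 47 + 47 + 0 = 94. ✓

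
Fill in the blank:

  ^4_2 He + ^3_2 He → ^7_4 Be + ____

Conserve mass number: 4 + 3 = 7 + A, so A = 0.
Conserve atomic number: 2 + 2 = 4 + Z, so Z = 0.
A = 0 and Z = 0 is ^0_0 γ — a gamma ray.

gamma ray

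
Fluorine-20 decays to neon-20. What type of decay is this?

ΔA = 20 − 20 = 0; ΔZ = 10 − 9 = +1.
A is unchanged and Z rises by 1 — a neutron has become a proton (β⁻ decay).

beta-minus decay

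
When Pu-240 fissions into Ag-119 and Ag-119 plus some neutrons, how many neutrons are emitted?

Conserve mass number: 240 = 119 + 119 + k, so k = 240 − 238 = 2.
Check atomic number: 94 = 47 + 47 + 0 = 94. ✓

2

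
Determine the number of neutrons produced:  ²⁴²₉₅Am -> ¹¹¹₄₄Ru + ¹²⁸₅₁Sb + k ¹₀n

Conserve mass number: 242 = 111 + 128 + k, so k = 242 − 239 = 3.
Check atomic number: 95 = 44 + 51 + 0 = 95. ✓

3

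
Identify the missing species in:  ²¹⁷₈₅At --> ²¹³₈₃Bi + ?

Conserve mass number: 217 = 213 + A, so A = 4.
Conserve atomic number: 85 = 83 + Z, so Z = 2.
A = 4 and Z = 2 is ⁴₂He — an alpha particle.

alpha particle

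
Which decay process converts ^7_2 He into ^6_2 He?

ΔA = 6 − 7 = -1; ΔZ = 2 − 2 = +0.
A drops by 1 with Z unchanged — a neutron was emitted.

neutron emission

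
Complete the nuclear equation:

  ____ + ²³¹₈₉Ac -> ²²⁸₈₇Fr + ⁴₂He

neutron

Conserve mass number: A + 231 = 228 + 4, so A = 1.
Conserve atomic number: Z + 89 = 87 + 2, so Z = 0.
A = 1 and Z = 0 is ¹₀n — a neutron.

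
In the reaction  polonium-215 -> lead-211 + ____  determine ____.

alpha particle

Conserve mass number: 215 = 211 + A, so A = 4.
Conserve atomic number: 84 = 82 + Z, so Z = 2.
A = 4 and Z = 2 is helium-4 — an alpha particle.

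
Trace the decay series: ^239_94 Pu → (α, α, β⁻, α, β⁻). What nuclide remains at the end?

Start: (A, Z) = (239, 94).
After α: (235, 92).
After α: (231, 90).
After β⁻: (231, 91).
After α: (227, 89).
After β⁻: (227, 90).
Z = 90 is thorium.

Th-227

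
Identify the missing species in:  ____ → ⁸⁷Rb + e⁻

Conserve mass number: A = 87 + 0, so A = 87.
Conserve atomic number: Z = 37 − 1, so Z = 36.
Z = 36 is krypton, so the species is ⁸⁷Kr.

Kr-87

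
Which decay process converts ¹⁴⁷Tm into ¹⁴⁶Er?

proton emission

ΔA = 146 − 147 = -1; ΔZ = 68 − 69 = -1.
A drops by 1 and Z drops by 1 — a proton was emitted.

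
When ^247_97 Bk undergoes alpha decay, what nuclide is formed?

Am-243

Alpha decay: mass number changes by -4, atomic number by -2.
A: 247 − 4 = 243; Z: 97 − 2 = 95.
Z = 95 is americium, so the daughter is ^243_95 Am.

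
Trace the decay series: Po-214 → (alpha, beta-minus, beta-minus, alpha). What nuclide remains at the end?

Start: (A, Z) = (214, 84).
After α: (210, 82).
After β⁻: (210, 83).
After β⁻: (210, 84).
After α: (206, 82).
Z = 82 is lead.

Pb-206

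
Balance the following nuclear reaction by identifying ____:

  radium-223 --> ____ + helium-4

Rn-219

Conserve mass number: 223 = A + 4, so A = 219.
Conserve atomic number: 88 = Z + 2, so Z = 86.
Z = 86 is radon, so the species is radon-219.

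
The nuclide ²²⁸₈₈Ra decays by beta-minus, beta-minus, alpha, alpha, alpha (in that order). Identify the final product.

Start: (A, Z) = (228, 88).
After β⁻: (228, 89).
After β⁻: (228, 90).
After α: (224, 88).
After α: (220, 86).
After α: (216, 84).
Z = 84 is polonium.

Po-216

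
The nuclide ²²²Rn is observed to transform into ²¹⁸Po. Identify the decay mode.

ΔA = 218 − 222 = -4; ΔZ = 84 − 86 = -2.
A drops by 4 and Z drops by 2 — the signature of alpha emission.

alpha decay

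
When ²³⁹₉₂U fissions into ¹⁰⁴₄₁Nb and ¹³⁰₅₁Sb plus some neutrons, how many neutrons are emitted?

Conserve mass number: 239 = 104 + 130 + k, so k = 239 − 234 = 5.
Check atomic number: 92 = 41 + 51 + 0 = 92. ✓

5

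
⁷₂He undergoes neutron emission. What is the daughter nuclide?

He-6

Neutron emission: mass number changes by -1, atomic number by +0.
A: 7 − 1 = 6; Z: 2 = 2.
Z = 2 is helium, so the daughter is ⁶₂He.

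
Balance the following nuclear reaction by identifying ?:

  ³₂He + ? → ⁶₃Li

triton

Conserve mass number: 3 + A = 6, so A = 3.
Conserve atomic number: 2 + Z = 3, so Z = 1.
A = 3 and Z = 1 is ³₁H — a triton.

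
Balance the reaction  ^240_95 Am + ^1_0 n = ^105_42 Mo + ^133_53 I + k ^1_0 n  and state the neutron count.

Conserve mass number: 241 = 105 + 133 + k, so k = 241 − 238 = 3.
Check atomic number: 95 = 42 + 53 + 0 = 95. ✓

3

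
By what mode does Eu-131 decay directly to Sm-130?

ΔA = 130 − 131 = -1; ΔZ = 62 − 63 = -1.
A drops by 1 and Z drops by 1 — a proton was emitted.

proton emission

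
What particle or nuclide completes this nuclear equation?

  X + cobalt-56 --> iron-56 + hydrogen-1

neutron

Conserve mass number: A + 56 = 56 + 1, so A = 1.
Conserve atomic number: Z + 27 = 26 + 1, so Z = 0.
A = 1 and Z = 0 is neutron — a neutron.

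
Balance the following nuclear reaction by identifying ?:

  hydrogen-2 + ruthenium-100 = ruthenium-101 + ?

Conserve mass number: 2 + 100 = 101 + A, so A = 1.
Conserve atomic number: 1 + 44 = 44 + Z, so Z = 1.
A = 1 and Z = 1 is hydrogen-1 — a proton.

proton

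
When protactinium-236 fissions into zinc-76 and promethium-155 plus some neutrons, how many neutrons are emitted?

Conserve mass number: 236 = 76 + 155 + k, so k = 236 − 231 = 5.
Check atomic number: 91 = 30 + 61 + 0 = 91. ✓

5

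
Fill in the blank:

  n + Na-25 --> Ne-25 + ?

Conserve mass number: 1 + 25 = 25 + A, so A = 1.
Conserve atomic number: 0 + 11 = 10 + Z, so Z = 1.
A = 1 and Z = 1 is H-1 — a proton.

proton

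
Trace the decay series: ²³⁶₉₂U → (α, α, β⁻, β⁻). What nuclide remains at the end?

Th-228

Start: (A, Z) = (236, 92).
After α: (232, 90).
After α: (228, 88).
After β⁻: (228, 89).
After β⁻: (228, 90).
Z = 90 is thorium.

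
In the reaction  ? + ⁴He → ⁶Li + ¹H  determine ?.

Conserve mass number: A + 4 = 6 + 1, so A = 3.
Conserve atomic number: Z + 2 = 3 + 1, so Z = 2.
Z = 2 is helium, so the species is ³He.

He-3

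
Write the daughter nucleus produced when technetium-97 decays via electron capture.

Electron capture: mass number changes by +0, atomic number by -1.
A: 97 = 97; Z: 43 − 1 = 42.
Z = 42 is molybdenum, so the daughter is molybdenum-97.

Mo-97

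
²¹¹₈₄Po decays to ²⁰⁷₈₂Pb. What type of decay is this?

alpha decay

ΔA = 207 − 211 = -4; ΔZ = 82 − 84 = -2.
A drops by 4 and Z drops by 2 — the signature of alpha emission.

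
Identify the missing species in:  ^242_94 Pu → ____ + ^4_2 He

U-238

Conserve mass number: 242 = A + 4, so A = 238.
Conserve atomic number: 94 = Z + 2, so Z = 92.
Z = 92 is uranium, so the species is ^238_92 U.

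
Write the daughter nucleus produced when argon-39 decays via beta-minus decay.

K-39

Beta-minus decay: mass number changes by +0, atomic number by +1.
A: 39 = 39; Z: 18 + 1 = 19.
Z = 19 is potassium, so the daughter is potassium-39.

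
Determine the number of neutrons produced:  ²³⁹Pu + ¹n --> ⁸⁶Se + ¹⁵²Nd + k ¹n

2

Conserve mass number: 240 = 86 + 152 + k, so k = 240 − 238 = 2.
Check atomic number: 94 = 34 + 60 + 0 = 94. ✓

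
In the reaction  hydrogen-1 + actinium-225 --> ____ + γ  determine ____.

Th-226

Conserve mass number: 1 + 225 = A + 0, so A = 226.
Conserve atomic number: 1 + 89 = Z + 0, so Z = 90.
Z = 90 is thorium, so the species is thorium-226.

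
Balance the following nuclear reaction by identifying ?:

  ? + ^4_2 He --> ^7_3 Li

Conserve mass number: A + 4 = 7, so A = 3.
Conserve atomic number: Z + 2 = 3, so Z = 1.
A = 3 and Z = 1 is ^3_1 H — a triton.

triton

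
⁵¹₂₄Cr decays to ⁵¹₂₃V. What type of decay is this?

ΔA = 51 − 51 = 0; ΔZ = 23 − 24 = -1.
A is unchanged and Z drops by 1 — a proton has become a neutron (β⁺ emission or electron capture).

beta-plus decay or electron capture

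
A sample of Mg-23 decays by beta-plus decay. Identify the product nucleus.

Na-23

Beta-plus decay: mass number changes by +0, atomic number by -1.
A: 23 = 23; Z: 12 − 1 = 11.
Z = 11 is sodium, so the daughter is Na-23.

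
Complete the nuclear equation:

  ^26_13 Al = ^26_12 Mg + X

Conserve mass number: 26 = 26 + A, so A = 0.
Conserve atomic number: 13 = 12 + Z, so Z = 1.
A = 0 and Z = 1 is ^0_1 e — a positron.

positron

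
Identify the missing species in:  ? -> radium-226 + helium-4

Conserve mass number: A = 226 + 4, so A = 230.
Conserve atomic number: Z = 88 + 2, so Z = 90.
Z = 90 is thorium, so the species is thorium-230.

Th-230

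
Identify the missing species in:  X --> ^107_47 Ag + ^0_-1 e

Pd-107

Conserve mass number: A = 107 + 0, so A = 107.
Conserve atomic number: Z = 47 − 1, so Z = 46.
Z = 46 is palladium, so the species is ^107_46 Pd.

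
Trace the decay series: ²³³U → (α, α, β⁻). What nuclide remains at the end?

Start: (A, Z) = (233, 92).
After α: (229, 90).
After α: (225, 88).
After β⁻: (225, 89).
Z = 89 is actinium.

Ac-225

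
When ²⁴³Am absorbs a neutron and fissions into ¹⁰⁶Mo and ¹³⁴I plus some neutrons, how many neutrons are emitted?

4

Conserve mass number: 244 = 106 + 134 + k, so k = 244 − 240 = 4.
Check atomic number: 95 = 42 + 53 + 0 = 95. ✓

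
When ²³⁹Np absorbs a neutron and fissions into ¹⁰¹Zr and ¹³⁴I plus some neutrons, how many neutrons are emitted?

Conserve mass number: 240 = 101 + 134 + k, so k = 240 − 235 = 5.
Check atomic number: 93 = 40 + 53 + 0 = 93. ✓

5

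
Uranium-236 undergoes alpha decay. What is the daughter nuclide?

Alpha decay: mass number changes by -4, atomic number by -2.
A: 236 − 4 = 232; Z: 92 − 2 = 90.
Z = 90 is thorium, so the daughter is thorium-232.

Th-232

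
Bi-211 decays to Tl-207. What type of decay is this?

alpha decay

ΔA = 207 − 211 = -4; ΔZ = 81 − 83 = -2.
A drops by 4 and Z drops by 2 — the signature of alpha emission.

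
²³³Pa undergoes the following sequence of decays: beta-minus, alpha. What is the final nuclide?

Th-229

Start: (A, Z) = (233, 91).
After β⁻: (233, 92).
After α: (229, 90).
Z = 90 is thorium.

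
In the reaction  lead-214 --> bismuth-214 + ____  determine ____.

Conserve mass number: 214 = 214 + A, so A = 0.
Conserve atomic number: 82 = 83 + Z, so Z = -1.
A = 0 and Z = -1 is e⁻ — a beta-minus particle.

beta-minus particle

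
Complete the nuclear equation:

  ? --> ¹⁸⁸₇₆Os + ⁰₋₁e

Re-188

Conserve mass number: A = 188 + 0, so A = 188.
Conserve atomic number: Z = 76 − 1, so Z = 75.
Z = 75 is rhenium, so the species is ¹⁸⁸₇₅Re.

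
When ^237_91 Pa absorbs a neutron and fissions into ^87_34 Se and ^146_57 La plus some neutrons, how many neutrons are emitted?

5

Conserve mass number: 238 = 87 + 146 + k, so k = 238 − 233 = 5.
Check atomic number: 91 = 34 + 57 + 0 = 91. ✓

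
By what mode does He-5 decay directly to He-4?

ΔA = 4 − 5 = -1; ΔZ = 2 − 2 = +0.
A drops by 1 with Z unchanged — a neutron was emitted.

neutron emission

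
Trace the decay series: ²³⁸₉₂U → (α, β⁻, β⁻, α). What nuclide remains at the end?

Th-230

Start: (A, Z) = (238, 92).
After α: (234, 90).
After β⁻: (234, 91).
After β⁻: (234, 92).
After α: (230, 90).
Z = 90 is thorium.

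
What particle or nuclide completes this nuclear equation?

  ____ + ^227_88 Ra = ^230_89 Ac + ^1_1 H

Conserve mass number: A + 227 = 230 + 1, so A = 4.
Conserve atomic number: Z + 88 = 89 + 1, so Z = 2.
A = 4 and Z = 2 is ^4_2 He — an alpha particle.

alpha particle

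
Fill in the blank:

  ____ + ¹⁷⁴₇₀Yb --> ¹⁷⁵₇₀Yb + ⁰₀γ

neutron

Conserve mass number: A + 174 = 175 + 0, so A = 1.
Conserve atomic number: Z + 70 = 70 + 0, so Z = 0.
A = 1 and Z = 0 is ¹₀n — a neutron.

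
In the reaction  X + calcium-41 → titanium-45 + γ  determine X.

Conserve mass number: A + 41 = 45 + 0, so A = 4.
Conserve atomic number: Z + 20 = 22 + 0, so Z = 2.
A = 4 and Z = 2 is helium-4 — an alpha particle.

alpha particle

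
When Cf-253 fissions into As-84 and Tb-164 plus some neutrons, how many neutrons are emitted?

5

Conserve mass number: 253 = 84 + 164 + k, so k = 253 − 248 = 5.
Check atomic number: 98 = 33 + 65 + 0 = 98. ✓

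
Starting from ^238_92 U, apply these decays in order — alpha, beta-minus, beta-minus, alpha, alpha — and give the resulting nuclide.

Ra-226

Start: (A, Z) = (238, 92).
After α: (234, 90).
After β⁻: (234, 91).
After β⁻: (234, 92).
After α: (230, 90).
After α: (226, 88).
Z = 88 is radium.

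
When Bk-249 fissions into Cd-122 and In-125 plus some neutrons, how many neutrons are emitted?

2

Conserve mass number: 249 = 122 + 125 + k, so k = 249 − 247 = 2.
Check atomic number: 97 = 48 + 49 + 0 = 97. ✓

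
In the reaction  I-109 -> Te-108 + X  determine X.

Conserve mass number: 109 = 108 + A, so A = 1.
Conserve atomic number: 53 = 52 + Z, so Z = 1.
A = 1 and Z = 1 is H-1 — a proton.

proton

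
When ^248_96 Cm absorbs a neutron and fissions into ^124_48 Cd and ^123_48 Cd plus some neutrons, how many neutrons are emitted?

2

Conserve mass number: 249 = 124 + 123 + k, so k = 249 − 247 = 2.
Check atomic number: 96 = 48 + 48 + 0 = 96. ✓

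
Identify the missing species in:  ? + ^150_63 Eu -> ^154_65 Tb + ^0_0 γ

alpha particle

Conserve mass number: A + 150 = 154 + 0, so A = 4.
Conserve atomic number: Z + 63 = 65 + 0, so Z = 2.
A = 4 and Z = 2 is ^4_2 He — an alpha particle.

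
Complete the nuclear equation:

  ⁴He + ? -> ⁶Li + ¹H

Conserve mass number: 4 + A = 6 + 1, so A = 3.
Conserve atomic number: 2 + Z = 3 + 1, so Z = 2.
Z = 2 is helium, so the species is ³He.

He-3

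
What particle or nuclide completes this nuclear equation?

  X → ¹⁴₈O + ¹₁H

Conserve mass number: A = 14 + 1, so A = 15.
Conserve atomic number: Z = 8 + 1, so Z = 9.
Z = 9 is fluorine, so the species is ¹⁵₉F.

F-15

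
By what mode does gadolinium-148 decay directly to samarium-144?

alpha decay

ΔA = 144 − 148 = -4; ΔZ = 62 − 64 = -2.
A drops by 4 and Z drops by 2 — the signature of alpha emission.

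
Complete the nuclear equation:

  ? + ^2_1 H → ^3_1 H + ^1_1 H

deuteron

Conserve mass number: A + 2 = 3 + 1, so A = 2.
Conserve atomic number: Z + 1 = 1 + 1, so Z = 1.
A = 2 and Z = 1 is ^2_1 H — a deuteron.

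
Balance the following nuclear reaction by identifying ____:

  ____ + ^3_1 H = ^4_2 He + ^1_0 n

Conserve mass number: A + 3 = 4 + 1, so A = 2.
Conserve atomic number: Z + 1 = 2 + 0, so Z = 1.
A = 2 and Z = 1 is ^2_1 H — a deuteron.

deuteron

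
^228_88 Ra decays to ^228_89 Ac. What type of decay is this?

beta-minus decay

ΔA = 228 − 228 = 0; ΔZ = 89 − 88 = +1.
A is unchanged and Z rises by 1 — a neutron has become a proton (β⁻ decay).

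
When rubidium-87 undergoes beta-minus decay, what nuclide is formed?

Beta-minus decay: mass number changes by +0, atomic number by +1.
A: 87 = 87; Z: 37 + 1 = 38.
Z = 38 is strontium, so the daughter is strontium-87.

Sr-87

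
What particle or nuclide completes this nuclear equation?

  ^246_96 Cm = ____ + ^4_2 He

Conserve mass number: 246 = A + 4, so A = 242.
Conserve atomic number: 96 = Z + 2, so Z = 94.
Z = 94 is plutonium, so the species is ^242_94 Pu.

Pu-242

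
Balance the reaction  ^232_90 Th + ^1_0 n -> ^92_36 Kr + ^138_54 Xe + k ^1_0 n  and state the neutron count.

Conserve mass number: 233 = 92 + 138 + k, so k = 233 − 230 = 3.
Check atomic number: 90 = 36 + 54 + 0 = 90. ✓

3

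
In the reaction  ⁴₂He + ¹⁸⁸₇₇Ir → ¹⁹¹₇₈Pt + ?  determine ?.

Conserve mass number: 4 + 188 = 191 + A, so A = 1.
Conserve atomic number: 2 + 77 = 78 + Z, so Z = 1.
A = 1 and Z = 1 is ¹₁H — a proton.

proton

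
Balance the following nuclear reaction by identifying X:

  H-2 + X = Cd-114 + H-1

Cd-113

Conserve mass number: 2 + A = 114 + 1, so A = 113.
Conserve atomic number: 1 + Z = 48 + 1, so Z = 48.
Z = 48 is cadmium, so the species is Cd-113.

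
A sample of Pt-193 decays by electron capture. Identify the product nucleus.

Electron capture: mass number changes by +0, atomic number by -1.
A: 193 = 193; Z: 78 − 1 = 77.
Z = 77 is iridium, so the daughter is Ir-193.

Ir-193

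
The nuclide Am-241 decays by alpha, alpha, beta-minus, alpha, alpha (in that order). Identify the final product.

Ra-225

Start: (A, Z) = (241, 95).
After α: (237, 93).
After α: (233, 91).
After β⁻: (233, 92).
After α: (229, 90).
After α: (225, 88).
Z = 88 is radium.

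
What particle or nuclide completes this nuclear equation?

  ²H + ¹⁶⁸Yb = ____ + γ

Lu-170

Conserve mass number: 2 + 168 = A + 0, so A = 170.
Conserve atomic number: 1 + 70 = Z + 0, so Z = 71.
Z = 71 is lutetium, so the species is ¹⁷⁰Lu.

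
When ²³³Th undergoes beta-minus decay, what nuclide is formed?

Beta-minus decay: mass number changes by +0, atomic number by +1.
A: 233 = 233; Z: 90 + 1 = 91.
Z = 91 is protactinium, so the daughter is ²³³Pa.

Pa-233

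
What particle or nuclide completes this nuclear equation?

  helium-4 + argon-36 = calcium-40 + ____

Conserve mass number: 4 + 36 = 40 + A, so A = 0.
Conserve atomic number: 2 + 18 = 20 + Z, so Z = 0.
A = 0 and Z = 0 is γ — a gamma ray.

gamma ray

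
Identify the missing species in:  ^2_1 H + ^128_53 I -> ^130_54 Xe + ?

gamma ray

Conserve mass number: 2 + 128 = 130 + A, so A = 0.
Conserve atomic number: 1 + 53 = 54 + Z, so Z = 0.
A = 0 and Z = 0 is ^0_0 γ — a gamma ray.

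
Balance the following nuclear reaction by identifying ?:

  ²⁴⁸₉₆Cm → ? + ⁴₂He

Pu-244

Conserve mass number: 248 = A + 4, so A = 244.
Conserve atomic number: 96 = Z + 2, so Z = 94.
Z = 94 is plutonium, so the species is ²⁴⁴₉₄Pu.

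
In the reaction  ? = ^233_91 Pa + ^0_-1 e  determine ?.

Conserve mass number: A = 233 + 0, so A = 233.
Conserve atomic number: Z = 91 − 1, so Z = 90.
Z = 90 is thorium, so the species is ^233_90 Th.

Th-233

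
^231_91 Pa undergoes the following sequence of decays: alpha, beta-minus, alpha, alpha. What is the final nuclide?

Start: (A, Z) = (231, 91).
After α: (227, 89).
After β⁻: (227, 90).
After α: (223, 88).
After α: (219, 86).
Z = 86 is radon.

Rn-219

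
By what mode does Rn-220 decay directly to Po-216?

ΔA = 216 − 220 = -4; ΔZ = 84 − 86 = -2.
A drops by 4 and Z drops by 2 — the signature of alpha emission.

alpha decay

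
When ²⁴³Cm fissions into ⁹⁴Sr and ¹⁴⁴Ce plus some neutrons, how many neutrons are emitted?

5

Conserve mass number: 243 = 94 + 144 + k, so k = 243 − 238 = 5.
Check atomic number: 96 = 38 + 58 + 0 = 96. ✓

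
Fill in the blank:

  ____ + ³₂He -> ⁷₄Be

alpha particle

Conserve mass number: A + 3 = 7, so A = 4.
Conserve atomic number: Z + 2 = 4, so Z = 2.
A = 4 and Z = 2 is ⁴₂He — an alpha particle.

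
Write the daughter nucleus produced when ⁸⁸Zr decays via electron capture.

Y-88

Electron capture: mass number changes by +0, atomic number by -1.
A: 88 = 88; Z: 40 − 1 = 39.
Z = 39 is yttrium, so the daughter is ⁸⁸Y.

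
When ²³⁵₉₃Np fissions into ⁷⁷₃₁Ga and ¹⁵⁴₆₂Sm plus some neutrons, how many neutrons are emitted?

4

Conserve mass number: 235 = 77 + 154 + k, so k = 235 − 231 = 4.
Check atomic number: 93 = 31 + 62 + 0 = 93. ✓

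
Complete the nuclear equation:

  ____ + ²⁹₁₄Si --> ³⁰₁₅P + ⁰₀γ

proton

Conserve mass number: A + 29 = 30 + 0, so A = 1.
Conserve atomic number: Z + 14 = 15 + 0, so Z = 1.
A = 1 and Z = 1 is ¹₁H — a proton.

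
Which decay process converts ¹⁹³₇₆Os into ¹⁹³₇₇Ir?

beta-minus decay

ΔA = 193 − 193 = 0; ΔZ = 77 − 76 = +1.
A is unchanged and Z rises by 1 — a neutron has become a proton (β⁻ decay).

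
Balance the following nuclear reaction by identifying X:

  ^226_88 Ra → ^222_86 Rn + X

Conserve mass number: 226 = 222 + A, so A = 4.
Conserve atomic number: 88 = 86 + Z, so Z = 2.
A = 4 and Z = 2 is ^4_2 He — an alpha particle.

alpha particle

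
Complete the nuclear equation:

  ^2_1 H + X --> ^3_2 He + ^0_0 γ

proton

Conserve mass number: 2 + A = 3 + 0, so A = 1.
Conserve atomic number: 1 + Z = 2 + 0, so Z = 1.
A = 1 and Z = 1 is ^1_1 H — a proton.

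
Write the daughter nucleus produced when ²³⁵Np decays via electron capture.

U-235

Electron capture: mass number changes by +0, atomic number by -1.
A: 235 = 235; Z: 93 − 1 = 92.
Z = 92 is uranium, so the daughter is ²³⁵U.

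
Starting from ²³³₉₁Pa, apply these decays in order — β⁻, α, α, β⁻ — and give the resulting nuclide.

Ac-225

Start: (A, Z) = (233, 91).
After β⁻: (233, 92).
After α: (229, 90).
After α: (225, 88).
After β⁻: (225, 89).
Z = 89 is actinium.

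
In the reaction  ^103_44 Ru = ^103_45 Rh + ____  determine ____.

beta-minus particle

Conserve mass number: 103 = 103 + A, so A = 0.
Conserve atomic number: 44 = 45 + Z, so Z = -1.
A = 0 and Z = -1 is ^0_-1 e — a beta-minus particle.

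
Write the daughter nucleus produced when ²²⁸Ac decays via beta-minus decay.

Th-228

Beta-minus decay: mass number changes by +0, atomic number by +1.
A: 228 = 228; Z: 89 + 1 = 90.
Z = 90 is thorium, so the daughter is ²²⁸Th.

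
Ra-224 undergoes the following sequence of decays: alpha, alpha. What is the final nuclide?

Start: (A, Z) = (224, 88).
After α: (220, 86).
After α: (216, 84).
Z = 84 is polonium.

Po-216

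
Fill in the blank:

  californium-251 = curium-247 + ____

Conserve mass number: 251 = 247 + A, so A = 4.
Conserve atomic number: 98 = 96 + Z, so Z = 2.
A = 4 and Z = 2 is helium-4 — an alpha particle.

alpha particle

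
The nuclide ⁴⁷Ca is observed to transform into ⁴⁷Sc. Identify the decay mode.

ΔA = 47 − 47 = 0; ΔZ = 21 − 20 = +1.
A is unchanged and Z rises by 1 — a neutron has become a proton (β⁻ decay).

beta-minus decay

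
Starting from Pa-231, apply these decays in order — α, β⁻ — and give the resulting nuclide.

Th-227

Start: (A, Z) = (231, 91).
After α: (227, 89).
After β⁻: (227, 90).
Z = 90 is thorium.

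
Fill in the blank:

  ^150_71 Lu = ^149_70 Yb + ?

proton

Conserve mass number: 150 = 149 + A, so A = 1.
Conserve atomic number: 71 = 70 + Z, so Z = 1.
A = 1 and Z = 1 is ^1_1 H — a proton.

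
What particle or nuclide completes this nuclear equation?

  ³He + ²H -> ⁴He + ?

proton

Conserve mass number: 3 + 2 = 4 + A, so A = 1.
Conserve atomic number: 2 + 1 = 2 + Z, so Z = 1.
A = 1 and Z = 1 is ¹H — a proton.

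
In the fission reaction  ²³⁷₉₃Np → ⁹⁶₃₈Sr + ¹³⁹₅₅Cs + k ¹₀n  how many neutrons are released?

Conserve mass number: 237 = 96 + 139 + k, so k = 237 − 235 = 2.
Check atomic number: 93 = 38 + 55 + 0 = 93. ✓

2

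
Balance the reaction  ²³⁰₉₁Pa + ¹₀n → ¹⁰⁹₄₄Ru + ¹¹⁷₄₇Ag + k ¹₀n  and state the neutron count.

Conserve mass number: 231 = 109 + 117 + k, so k = 231 − 226 = 5.
Check atomic number: 91 = 44 + 47 + 0 = 91. ✓

5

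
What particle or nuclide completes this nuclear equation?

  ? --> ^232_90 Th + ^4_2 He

Conserve mass number: A = 232 + 4, so A = 236.
Conserve atomic number: Z = 90 + 2, so Z = 92.
Z = 92 is uranium, so the species is ^236_92 U.

U-236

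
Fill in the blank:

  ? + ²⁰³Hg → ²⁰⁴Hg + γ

neutron

Conserve mass number: A + 203 = 204 + 0, so A = 1.
Conserve atomic number: Z + 80 = 80 + 0, so Z = 0.
A = 1 and Z = 0 is ¹n — a neutron.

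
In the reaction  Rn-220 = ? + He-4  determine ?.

Conserve mass number: 220 = A + 4, so A = 216.
Conserve atomic number: 86 = Z + 2, so Z = 84.
Z = 84 is polonium, so the species is Po-216.

Po-216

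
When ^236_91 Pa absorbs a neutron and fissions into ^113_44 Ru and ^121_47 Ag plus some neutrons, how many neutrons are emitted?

3

Conserve mass number: 237 = 113 + 121 + k, so k = 237 − 234 = 3.
Check atomic number: 91 = 44 + 47 + 0 = 91. ✓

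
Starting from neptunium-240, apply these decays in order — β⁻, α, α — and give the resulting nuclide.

Th-232

Start: (A, Z) = (240, 93).
After β⁻: (240, 94).
After α: (236, 92).
After α: (232, 90).
Z = 90 is thorium.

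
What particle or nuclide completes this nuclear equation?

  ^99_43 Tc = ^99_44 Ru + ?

beta-minus particle

Conserve mass number: 99 = 99 + A, so A = 0.
Conserve atomic number: 43 = 44 + Z, so Z = -1.
A = 0 and Z = -1 is ^0_-1 e — a beta-minus particle.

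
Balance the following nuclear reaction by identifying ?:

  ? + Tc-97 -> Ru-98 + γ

Conserve mass number: A + 97 = 98 + 0, so A = 1.
Conserve atomic number: Z + 43 = 44 + 0, so Z = 1.
A = 1 and Z = 1 is H-1 — a proton.

proton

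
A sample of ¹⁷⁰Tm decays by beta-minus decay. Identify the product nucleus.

Beta-minus decay: mass number changes by +0, atomic number by +1.
A: 170 = 170; Z: 69 + 1 = 70.
Z = 70 is ytterbium, so the daughter is ¹⁷⁰Yb.

Yb-170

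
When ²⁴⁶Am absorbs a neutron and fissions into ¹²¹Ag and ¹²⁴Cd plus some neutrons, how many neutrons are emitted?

2

Conserve mass number: 247 = 121 + 124 + k, so k = 247 − 245 = 2.
Check atomic number: 95 = 47 + 48 + 0 = 95. ✓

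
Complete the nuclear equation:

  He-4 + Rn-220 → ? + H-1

Conserve mass number: 4 + 220 = A + 1, so A = 223.
Conserve atomic number: 2 + 86 = Z + 1, so Z = 87.
Z = 87 is francium, so the species is Fr-223.

Fr-223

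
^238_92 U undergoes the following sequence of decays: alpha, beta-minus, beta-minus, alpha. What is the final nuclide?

Start: (A, Z) = (238, 92).
After α: (234, 90).
After β⁻: (234, 91).
After β⁻: (234, 92).
After α: (230, 90).
Z = 90 is thorium.

Th-230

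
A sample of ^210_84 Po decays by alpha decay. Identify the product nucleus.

Pb-206

Alpha decay: mass number changes by -4, atomic number by -2.
A: 210 − 4 = 206; Z: 84 − 2 = 82.
Z = 82 is lead, so the daughter is ^206_82 Pb.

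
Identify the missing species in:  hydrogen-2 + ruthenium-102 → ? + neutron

Conserve mass number: 2 + 102 = A + 1, so A = 103.
Conserve atomic number: 1 + 44 = Z + 0, so Z = 45.
Z = 45 is rhodium, so the species is rhodium-103.

Rh-103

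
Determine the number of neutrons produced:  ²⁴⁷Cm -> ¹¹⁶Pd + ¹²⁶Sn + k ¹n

Conserve mass number: 247 = 116 + 126 + k, so k = 247 − 242 = 5.
Check atomic number: 96 = 46 + 50 + 0 = 96. ✓

5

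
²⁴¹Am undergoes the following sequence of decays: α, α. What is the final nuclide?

Start: (A, Z) = (241, 95).
After α: (237, 93).
After α: (233, 91).
Z = 91 is protactinium.

Pa-233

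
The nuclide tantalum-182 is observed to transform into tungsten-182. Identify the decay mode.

beta-minus decay

ΔA = 182 − 182 = 0; ΔZ = 74 − 73 = +1.
A is unchanged and Z rises by 1 — a neutron has become a proton (β⁻ decay).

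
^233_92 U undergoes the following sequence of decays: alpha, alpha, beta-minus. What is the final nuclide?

Ac-225

Start: (A, Z) = (233, 92).
After α: (229, 90).
After α: (225, 88).
After β⁻: (225, 89).
Z = 89 is actinium.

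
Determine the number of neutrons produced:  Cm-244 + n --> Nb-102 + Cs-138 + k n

5

Conserve mass number: 245 = 102 + 138 + k, so k = 245 − 240 = 5.
Check atomic number: 96 = 41 + 55 + 0 = 96. ✓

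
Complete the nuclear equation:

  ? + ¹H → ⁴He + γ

triton

Conserve mass number: A + 1 = 4 + 0, so A = 3.
Conserve atomic number: Z + 1 = 2 + 0, so Z = 1.
A = 3 and Z = 1 is ³H — a triton.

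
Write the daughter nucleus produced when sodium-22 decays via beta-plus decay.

Ne-22

Beta-plus decay: mass number changes by +0, atomic number by -1.
A: 22 = 22; Z: 11 − 1 = 10.
Z = 10 is neon, so the daughter is neon-22.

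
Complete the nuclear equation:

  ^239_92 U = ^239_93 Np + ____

Conserve mass number: 239 = 239 + A, so A = 0.
Conserve atomic number: 92 = 93 + Z, so Z = -1.
A = 0 and Z = -1 is ^0_-1 e — a beta-minus particle.

beta-minus particle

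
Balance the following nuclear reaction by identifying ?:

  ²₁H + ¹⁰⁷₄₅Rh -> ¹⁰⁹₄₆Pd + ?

Conserve mass number: 2 + 107 = 109 + A, so A = 0.
Conserve atomic number: 1 + 45 = 46 + Z, so Z = 0.
A = 0 and Z = 0 is ⁰₀γ — a gamma ray.

gamma ray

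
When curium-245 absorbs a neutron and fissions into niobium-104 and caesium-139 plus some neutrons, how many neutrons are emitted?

3

Conserve mass number: 246 = 104 + 139 + k, so k = 246 − 243 = 3.
Check atomic number: 96 = 41 + 55 + 0 = 96. ✓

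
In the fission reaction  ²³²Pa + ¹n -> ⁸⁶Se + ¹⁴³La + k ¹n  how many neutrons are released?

4

Conserve mass number: 233 = 86 + 143 + k, so k = 233 − 229 = 4.
Check atomic number: 91 = 34 + 57 + 0 = 91. ✓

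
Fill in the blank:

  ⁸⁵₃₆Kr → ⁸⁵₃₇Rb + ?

beta-minus particle

Conserve mass number: 85 = 85 + A, so A = 0.
Conserve atomic number: 36 = 37 + Z, so Z = -1.
A = 0 and Z = -1 is ⁰₋₁e — a beta-minus particle.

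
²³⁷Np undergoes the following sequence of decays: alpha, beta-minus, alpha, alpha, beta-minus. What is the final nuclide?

Start: (A, Z) = (237, 93).
After α: (233, 91).
After β⁻: (233, 92).
After α: (229, 90).
After α: (225, 88).
After β⁻: (225, 89).
Z = 89 is actinium.

Ac-225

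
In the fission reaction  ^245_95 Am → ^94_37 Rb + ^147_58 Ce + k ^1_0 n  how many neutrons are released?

Conserve mass number: 245 = 94 + 147 + k, so k = 245 − 241 = 4.
Check atomic number: 95 = 37 + 58 + 0 = 95. ✓

4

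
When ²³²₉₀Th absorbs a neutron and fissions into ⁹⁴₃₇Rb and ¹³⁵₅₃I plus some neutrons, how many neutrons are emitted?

4

Conserve mass number: 233 = 94 + 135 + k, so k = 233 − 229 = 4.
Check atomic number: 90 = 37 + 53 + 0 = 90. ✓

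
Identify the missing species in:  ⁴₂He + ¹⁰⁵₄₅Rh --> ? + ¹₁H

Conserve mass number: 4 + 105 = A + 1, so A = 108.
Conserve atomic number: 2 + 45 = Z + 1, so Z = 46.
Z = 46 is palladium, so the species is ¹⁰⁸₄₆Pd.

Pd-108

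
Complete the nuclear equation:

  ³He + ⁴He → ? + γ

Be-7

Conserve mass number: 3 + 4 = A + 0, so A = 7.
Conserve atomic number: 2 + 2 = Z + 0, so Z = 4.
Z = 4 is beryllium, so the species is ⁷Be.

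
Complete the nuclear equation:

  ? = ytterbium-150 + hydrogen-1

Conserve mass number: A = 150 + 1, so A = 151.
Conserve atomic number: Z = 70 + 1, so Z = 71.
Z = 71 is lutetium, so the species is lutetium-151.

Lu-151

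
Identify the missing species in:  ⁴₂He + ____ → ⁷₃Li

triton

Conserve mass number: 4 + A = 7, so A = 3.
Conserve atomic number: 2 + Z = 3, so Z = 1.
A = 3 and Z = 1 is ³₁H — a triton.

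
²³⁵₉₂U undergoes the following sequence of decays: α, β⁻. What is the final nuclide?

Pa-231

Start: (A, Z) = (235, 92).
After α: (231, 90).
After β⁻: (231, 91).
Z = 91 is protactinium.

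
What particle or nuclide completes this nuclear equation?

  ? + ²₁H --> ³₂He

proton

Conserve mass number: A + 2 = 3, so A = 1.
Conserve atomic number: Z + 1 = 2, so Z = 1.
A = 1 and Z = 1 is ¹₁H — a proton.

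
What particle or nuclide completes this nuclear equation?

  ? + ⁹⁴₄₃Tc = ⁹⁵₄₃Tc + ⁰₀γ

neutron

Conserve mass number: A + 94 = 95 + 0, so A = 1.
Conserve atomic number: Z + 43 = 43 + 0, so Z = 0.
A = 1 and Z = 0 is ¹₀n — a neutron.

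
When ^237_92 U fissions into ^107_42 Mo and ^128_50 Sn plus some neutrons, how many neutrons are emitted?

2

Conserve mass number: 237 = 107 + 128 + k, so k = 237 − 235 = 2.
Check atomic number: 92 = 42 + 50 + 0 = 92. ✓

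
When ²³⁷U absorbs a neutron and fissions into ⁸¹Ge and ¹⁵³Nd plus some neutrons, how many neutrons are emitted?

4

Conserve mass number: 238 = 81 + 153 + k, so k = 238 − 234 = 4.
Check atomic number: 92 = 32 + 60 + 0 = 92. ✓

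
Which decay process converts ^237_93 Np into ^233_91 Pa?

alpha decay

ΔA = 233 − 237 = -4; ΔZ = 91 − 93 = -2.
A drops by 4 and Z drops by 2 — the signature of alpha emission.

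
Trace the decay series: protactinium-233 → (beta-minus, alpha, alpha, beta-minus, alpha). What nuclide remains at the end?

Start: (A, Z) = (233, 91).
After β⁻: (233, 92).
After α: (229, 90).
After α: (225, 88).
After β⁻: (225, 89).
After α: (221, 87).
Z = 87 is francium.

Fr-221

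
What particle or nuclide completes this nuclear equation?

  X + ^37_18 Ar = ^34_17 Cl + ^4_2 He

Conserve mass number: A + 37 = 34 + 4, so A = 1.
Conserve atomic number: Z + 18 = 17 + 2, so Z = 1.
A = 1 and Z = 1 is ^1_1 H — a proton.

proton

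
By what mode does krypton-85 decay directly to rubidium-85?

ΔA = 85 − 85 = 0; ΔZ = 37 − 36 = +1.
A is unchanged and Z rises by 1 — a neutron has become a proton (β⁻ decay).

beta-minus decay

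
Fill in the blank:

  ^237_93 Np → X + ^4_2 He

Conserve mass number: 237 = A + 4, so A = 233.
Conserve atomic number: 93 = Z + 2, so Z = 91.
Z = 91 is protactinium, so the species is ^233_91 Pa.

Pa-233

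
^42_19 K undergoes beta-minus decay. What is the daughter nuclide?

Beta-minus decay: mass number changes by +0, atomic number by +1.
A: 42 = 42; Z: 19 + 1 = 20.
Z = 20 is calcium, so the daughter is ^42_20 Ca.

Ca-42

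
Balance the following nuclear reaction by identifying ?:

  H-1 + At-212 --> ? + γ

Rn-213

Conserve mass number: 1 + 212 = A + 0, so A = 213.
Conserve atomic number: 1 + 85 = Z + 0, so Z = 86.
Z = 86 is radon, so the species is Rn-213.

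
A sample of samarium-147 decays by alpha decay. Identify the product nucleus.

Nd-143

Alpha decay: mass number changes by -4, atomic number by -2.
A: 147 − 4 = 143; Z: 62 − 2 = 60.
Z = 60 is neodymium, so the daughter is neodymium-143.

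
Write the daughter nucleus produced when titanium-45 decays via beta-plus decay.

Sc-45

Beta-plus decay: mass number changes by +0, atomic number by -1.
A: 45 = 45; Z: 22 − 1 = 21.
Z = 21 is scandium, so the daughter is scandium-45.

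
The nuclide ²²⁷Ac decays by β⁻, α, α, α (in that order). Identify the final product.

Po-215

Start: (A, Z) = (227, 89).
After β⁻: (227, 90).
After α: (223, 88).
After α: (219, 86).
After α: (215, 84).
Z = 84 is polonium.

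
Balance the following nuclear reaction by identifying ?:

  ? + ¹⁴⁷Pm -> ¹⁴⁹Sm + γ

Conserve mass number: A + 147 = 149 + 0, so A = 2.
Conserve atomic number: Z + 61 = 62 + 0, so Z = 1.
A = 2 and Z = 1 is ²H — a deuteron.

deuteron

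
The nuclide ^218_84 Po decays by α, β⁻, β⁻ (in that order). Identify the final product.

Po-214

Start: (A, Z) = (218, 84).
After α: (214, 82).
After β⁻: (214, 83).
After β⁻: (214, 84).
Z = 84 is polonium.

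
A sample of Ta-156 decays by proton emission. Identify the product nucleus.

Proton emission: mass number changes by -1, atomic number by -1.
A: 156 − 1 = 155; Z: 73 − 1 = 72.
Z = 72 is hafnium, so the daughter is Hf-155.

Hf-155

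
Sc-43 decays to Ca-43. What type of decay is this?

beta-plus decay or electron capture

ΔA = 43 − 43 = 0; ΔZ = 20 − 21 = -1.
A is unchanged and Z drops by 1 — a proton has become a neutron (β⁺ emission or electron capture).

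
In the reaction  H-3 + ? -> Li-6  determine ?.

He-3

Conserve mass number: 3 + A = 6, so A = 3.
Conserve atomic number: 1 + Z = 3, so Z = 2.
Z = 2 is helium, so the species is He-3.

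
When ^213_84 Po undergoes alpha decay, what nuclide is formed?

Alpha decay: mass number changes by -4, atomic number by -2.
A: 213 − 4 = 209; Z: 84 − 2 = 82.
Z = 82 is lead, so the daughter is ^209_82 Pb.

Pb-209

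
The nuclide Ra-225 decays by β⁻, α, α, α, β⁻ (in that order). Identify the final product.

Start: (A, Z) = (225, 88).
After β⁻: (225, 89).
After α: (221, 87).
After α: (217, 85).
After α: (213, 83).
After β⁻: (213, 84).
Z = 84 is polonium.

Po-213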